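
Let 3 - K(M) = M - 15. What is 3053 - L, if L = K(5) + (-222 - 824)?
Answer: 4086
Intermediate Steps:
K(M) = 18 - M (K(M) = 3 - (M - 15) = 3 - (-15 + M) = 3 + (15 - M) = 18 - M)
L = -1033 (L = (18 - 1*5) + (-222 - 824) = (18 - 5) - 1046 = 13 - 1046 = -1033)
3053 - L = 3053 - 1*(-1033) = 3053 + 1033 = 4086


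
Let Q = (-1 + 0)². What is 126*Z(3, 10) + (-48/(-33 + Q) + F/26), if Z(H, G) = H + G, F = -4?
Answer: 42623/26 ≈ 1639.3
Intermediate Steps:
Q = 1 (Q = (-1)² = 1)
Z(H, G) = G + H
126*Z(3, 10) + (-48/(-33 + Q) + F/26) = 126*(10 + 3) + (-48/(-33 + 1) - 4/26) = 126*13 + (-48/(-32) - 4*1/26) = 1638 + (-48*(-1/32) - 2/13) = 1638 + (3/2 - 2/13) = 1638 + 35/26 = 42623/26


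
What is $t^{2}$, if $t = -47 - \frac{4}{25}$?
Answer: $\frac{1390041}{625} \approx 2224.1$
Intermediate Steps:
$t = - \frac{1179}{25}$ ($t = -47 - \frac{4}{25} = - \frac{1179}{25} \approx -47.16$)
$t^{2} = \left(- \frac{1179}{25}\right)^{2} = \frac{1390041}{625}$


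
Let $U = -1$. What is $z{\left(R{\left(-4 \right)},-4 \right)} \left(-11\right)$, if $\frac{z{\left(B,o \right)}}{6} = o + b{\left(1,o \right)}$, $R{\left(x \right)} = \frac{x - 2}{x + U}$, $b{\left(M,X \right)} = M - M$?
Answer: $264$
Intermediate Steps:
$b{\left(M,X \right)} = 0$
$R{\left(x \right)} = \frac{-2 + x}{-1 + x}$ ($R{\left(x \right)} = \frac{x - 2}{x - 1} = \frac{-2 + x}{-1 + x}$)
$z{\left(B,o \right)} = 6 o$ ($z{\left(B,o \right)} = 6 \left(o + 0\right) = 6 o$)
$z{\left(R{\left(-4 \right)},-4 \right)} \left(-11\right) = 6 \left(-4\right) \left(-11\right) = \left(-24\right) \left(-11\right) = 264$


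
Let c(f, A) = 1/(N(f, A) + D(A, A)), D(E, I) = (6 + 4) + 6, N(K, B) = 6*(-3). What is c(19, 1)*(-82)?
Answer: 41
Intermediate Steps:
N(K, B) = -18
D(E, I) = 16 (D(E, I) = 10 + 6 = 16)
c(f, A) = -½ (c(f, A) = 1/(-18 + 16) = 1/(-2) = -½)
c(19, 1)*(-82) = -½*(-82) = 41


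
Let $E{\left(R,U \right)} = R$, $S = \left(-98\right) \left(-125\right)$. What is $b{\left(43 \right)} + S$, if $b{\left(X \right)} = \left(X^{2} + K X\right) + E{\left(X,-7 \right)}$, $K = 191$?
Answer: $22355$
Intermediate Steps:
$S = 12250$
$b{\left(X \right)} = X^{2} + 192 X$ ($b{\left(X \right)} = \left(X^{2} + 191 X\right) + X = X^{2} + 192 X$)
$b{\left(43 \right)} + S = 43 \left(192 + 43\right) + 12250 = 43 \cdot 235 + 12250 = 10105 + 12250 = 22355$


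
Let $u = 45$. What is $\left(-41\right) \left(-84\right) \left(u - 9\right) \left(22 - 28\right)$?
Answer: $-743904$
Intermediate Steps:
$\left(-41\right) \left(-84\right) \left(u - 9\right) \left(22 - 28\right) = \left(-41\right) \left(-84\right) \left(45 - 9\right) \left(22 - 28\right) = 3444 \cdot 36 \left(-6\right) = 3444 \left(-216\right) = -743904$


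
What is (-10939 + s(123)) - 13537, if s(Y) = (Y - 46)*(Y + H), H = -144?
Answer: -26093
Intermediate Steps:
s(Y) = (-144 + Y)*(-46 + Y) (s(Y) = (Y - 46)*(Y - 144) = (-46 + Y)*(-144 + Y) = (-144 + Y)*(-46 + Y))
(-10939 + s(123)) - 13537 = (-10939 + (6624 + 123**2 - 190*123)) - 13537 = (-10939 + (6624 + 15129 - 23370)) - 13537 = (-10939 - 1617) - 13537 = -12556 - 13537 = -26093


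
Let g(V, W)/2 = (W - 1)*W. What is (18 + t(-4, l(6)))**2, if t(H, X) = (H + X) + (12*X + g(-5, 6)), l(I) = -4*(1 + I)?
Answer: 84100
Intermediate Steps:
g(V, W) = 2*W*(-1 + W) (g(V, W) = 2*((W - 1)*W) = 2*((-1 + W)*W) = 2*(W*(-1 + W)) = 2*W*(-1 + W))
l(I) = -4 - 4*I
t(H, X) = 60 + H + 13*X (t(H, X) = (H + X) + (12*X + 2*6*(-1 + 6)) = (H + X) + (12*X + 2*6*5) = (H + X) + (12*X + 60) = (H + X) + (60 + 12*X) = 60 + H + 13*X)
(18 + t(-4, l(6)))**2 = (18 + (60 - 4 + 13*(-4 - 4*6)))**2 = (18 + (60 - 4 + 13*(-4 - 24)))**2 = (18 + (60 - 4 + 13*(-28)))**2 = (18 + (60 - 4 - 364))**2 = (18 - 308)**2 = (-290)**2 = 84100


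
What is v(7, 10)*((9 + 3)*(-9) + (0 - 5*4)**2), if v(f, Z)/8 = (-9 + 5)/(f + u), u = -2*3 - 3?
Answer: 4672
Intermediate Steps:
u = -9 (u = -6 - 3 = -9)
v(f, Z) = -32/(-9 + f) (v(f, Z) = 8*((-9 + 5)/(f - 9)) = 8*(-4/(-9 + f)) = -32/(-9 + f))
v(7, 10)*((9 + 3)*(-9) + (0 - 5*4)**2) = (-32/(-9 + 7))*((9 + 3)*(-9) + (0 - 5*4)**2) = (-32/(-2))*(12*(-9) + (0 - 20)**2) = (-32*(-1/2))*(-108 + (-20)**2) = 16*(-108 + 400) = 16*292 = 4672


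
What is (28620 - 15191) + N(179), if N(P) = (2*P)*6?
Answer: 15577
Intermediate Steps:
N(P) = 12*P
(28620 - 15191) + N(179) = (28620 - 15191) + 12*179 = 13429 + 2148 = 15577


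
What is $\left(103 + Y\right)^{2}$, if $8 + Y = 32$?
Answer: $16129$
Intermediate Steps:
$Y = 24$ ($Y = -8 + 32 = 24$)
$\left(103 + Y\right)^{2} = \left(103 + 24\right)^{2} = 127^{2} = 16129$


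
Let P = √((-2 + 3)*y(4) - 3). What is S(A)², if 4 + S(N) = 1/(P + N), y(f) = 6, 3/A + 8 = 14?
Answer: 2164/121 - 368*√3/121 ≈ 12.617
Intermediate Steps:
A = ½ (A = 3/(-8 + 14) = 3/6 = 3*(⅙) = ½ ≈ 0.50000)
P = √3 (P = √((-2 + 3)*6 - 3) = √(1*6 - 3) = √(6 - 3) = √3 ≈ 1.7320)
S(N) = -4 + 1/(N + √3) (S(N) = -4 + 1/(√3 + N) = -4 + 1/(N + √3))
S(A)² = ((1 - 4*½ - 4*√3)/(½ + √3))² = ((1 - 2 - 4*√3)/(½ + √3))² = ((-1 - 4*√3)/(½ + √3))² = (-1 - 4*√3)²/(½ + √3)²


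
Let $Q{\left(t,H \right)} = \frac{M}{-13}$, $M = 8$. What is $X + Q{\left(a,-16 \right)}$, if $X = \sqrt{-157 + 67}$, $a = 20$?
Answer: $- \frac{8}{13} + 3 i \sqrt{10} \approx -0.61539 + 9.4868 i$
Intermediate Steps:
$Q{\left(t,H \right)} = - \frac{8}{13}$ ($Q{\left(t,H \right)} = \frac{8}{-13} = 8 \left(- \frac{1}{13}\right) = - \frac{8}{13}$)
$X = 3 i \sqrt{10}$ ($X = \sqrt{-90} = 3 i \sqrt{10} \approx 9.4868 i$)
$X + Q{\left(a,-16 \right)} = 3 i \sqrt{10} - \frac{8}{13} = - \frac{8}{13} + 3 i \sqrt{10}$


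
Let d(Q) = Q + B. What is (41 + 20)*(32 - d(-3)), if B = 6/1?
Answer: 1769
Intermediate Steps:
B = 6 (B = 6*1 = 6)
d(Q) = 6 + Q (d(Q) = Q + 6 = 6 + Q)
(41 + 20)*(32 - d(-3)) = (41 + 20)*(32 - (6 - 3)) = 61*(32 - 1*3) = 61*(32 - 3) = 61*29 = 1769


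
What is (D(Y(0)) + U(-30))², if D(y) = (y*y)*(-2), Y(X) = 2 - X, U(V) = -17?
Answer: 625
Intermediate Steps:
D(y) = -2*y² (D(y) = y²*(-2) = -2*y²)
(D(Y(0)) + U(-30))² = (-2*(2 - 1*0)² - 17)² = (-2*(2 + 0)² - 17)² = (-2*2² - 17)² = (-2*4 - 17)² = (-8 - 17)² = (-25)² = 625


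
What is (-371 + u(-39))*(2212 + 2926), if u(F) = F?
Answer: -2106580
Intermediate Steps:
(-371 + u(-39))*(2212 + 2926) = (-371 - 39)*(2212 + 2926) = -410*5138 = -2106580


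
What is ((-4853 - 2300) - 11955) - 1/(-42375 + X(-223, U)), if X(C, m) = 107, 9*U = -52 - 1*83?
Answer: -807656943/42268 ≈ -19108.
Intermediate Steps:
U = -15 (U = (-52 - 1*83)/9 = (-52 - 83)/9 = (⅑)*(-135) = -15)
((-4853 - 2300) - 11955) - 1/(-42375 + X(-223, U)) = ((-4853 - 2300) - 11955) - 1/(-42375 + 107) = (-7153 - 11955) - 1/(-42268) = -19108 - 1*(-1/42268) = -19108 + 1/42268 = -807656943/42268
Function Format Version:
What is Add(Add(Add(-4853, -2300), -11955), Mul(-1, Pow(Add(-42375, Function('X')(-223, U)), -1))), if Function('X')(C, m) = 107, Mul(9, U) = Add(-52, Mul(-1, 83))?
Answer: Rational(-807656943, 42268) ≈ -19108.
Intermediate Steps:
U = -15 (U = Mul(Rational(1, 9), Add(-52, Mul(-1, 83))) = Mul(Rational(1, 9), Add(-52, -83)) = Mul(Rational(1, 9), -135) = -15)
Add(Add(Add(-4853, -2300), -11955), Mul(-1, Pow(Add(-42375, Function('X')(-223, U)), -1))) = Add(Add(Add(-4853, -2300), -11955), Mul(-1, Pow(Add(-42375, 107), -1))) = Add(Add(-7153, -11955), Mul(-1, Pow(-42268, -1))) = Add(-19108, Mul(-1, Rational(-1, 42268))) = Add(-19108, Rational(1, 42268)) = Rational(-807656943, 42268)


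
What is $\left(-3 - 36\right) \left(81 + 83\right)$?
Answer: $-6396$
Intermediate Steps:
$\left(-3 - 36\right) \left(81 + 83\right) = \left(-3 - 36\right) 164 = \left(-39\right) 164 = -6396$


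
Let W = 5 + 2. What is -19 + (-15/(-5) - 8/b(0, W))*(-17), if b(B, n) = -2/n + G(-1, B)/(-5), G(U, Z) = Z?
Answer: -546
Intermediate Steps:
W = 7
b(B, n) = -2/n - B/5 (b(B, n) = -2/n + B/(-5) = -2/n + B*(-1/5) = -2/n - B/5)
-19 + (-15/(-5) - 8/b(0, W))*(-17) = -19 + (-15/(-5) - 8/(-2/7 - 1/5*0))*(-17) = -19 + (-15*(-1/5) - 8/(-2*1/7 + 0))*(-17) = -19 + (3 - 8/(-2/7 + 0))*(-17) = -19 + (3 - 8/(-2/7))*(-17) = -19 + (3 - 8*(-7/2))*(-17) = -19 + (3 + 28)*(-17) = -19 + 31*(-17) = -19 - 527 = -546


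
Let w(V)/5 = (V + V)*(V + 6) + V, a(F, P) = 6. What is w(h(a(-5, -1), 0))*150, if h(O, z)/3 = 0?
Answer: 0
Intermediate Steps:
h(O, z) = 0 (h(O, z) = 3*0 = 0)
w(V) = 5*V + 10*V*(6 + V) (w(V) = 5*((V + V)*(V + 6) + V) = 5*((2*V)*(6 + V) + V) = 5*(2*V*(6 + V) + V) = 5*(V + 2*V*(6 + V)) = 5*V + 10*V*(6 + V))
w(h(a(-5, -1), 0))*150 = (5*0*(13 + 2*0))*150 = (5*0*(13 + 0))*150 = (5*0*13)*150 = 0*150 = 0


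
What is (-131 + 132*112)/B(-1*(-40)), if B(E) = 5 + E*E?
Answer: 14653/1605 ≈ 9.1296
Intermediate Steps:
B(E) = 5 + E²
(-131 + 132*112)/B(-1*(-40)) = (-131 + 132*112)/(5 + (-1*(-40))²) = (-131 + 14784)/(5 + 40²) = 14653/(5 + 1600) = 14653/1605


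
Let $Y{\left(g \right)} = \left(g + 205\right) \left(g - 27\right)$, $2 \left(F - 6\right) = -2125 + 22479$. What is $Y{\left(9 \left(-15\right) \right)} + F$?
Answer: $-1157$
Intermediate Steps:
$F = 10183$ ($F = 6 + \frac{-2125 + 22479}{2} = 6 + \frac{1}{2} \cdot 20354 = 6 + 10177 = 10183$)
$Y{\left(g \right)} = \left(-27 + g\right) \left(205 + g\right)$ ($Y{\left(g \right)} = \left(205 + g\right) \left(-27 + g\right) = \left(-27 + g\right) \left(205 + g\right)$)
$Y{\left(9 \left(-15\right) \right)} + F = \left(-5535 + \left(9 \left(-15\right)\right)^{2} + 178 \cdot 9 \left(-15\right)\right) + 10183 = \left(-5535 + \left(-135\right)^{2} + 178 \left(-135\right)\right) + 10183 = \left(-5535 + 18225 - 24030\right) + 10183 = -11340 + 10183 = -1157$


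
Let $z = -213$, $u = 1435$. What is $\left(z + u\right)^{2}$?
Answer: $1493284$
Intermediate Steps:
$\left(z + u\right)^{2} = \left(-213 + 1435\right)^{2} = 1222^{2} = 1493284$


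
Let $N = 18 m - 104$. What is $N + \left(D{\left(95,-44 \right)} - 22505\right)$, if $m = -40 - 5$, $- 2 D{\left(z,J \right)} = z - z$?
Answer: $-23419$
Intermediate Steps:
$D{\left(z,J \right)} = 0$ ($D{\left(z,J \right)} = - \frac{z - z}{2} = \left(- \frac{1}{2}\right) 0 = 0$)
$m = -45$ ($m = -40 - 5 = -45$)
$N = -914$ ($N = 18 \left(-45\right) - 104 = -810 - 104 = -914$)
$N + \left(D{\left(95,-44 \right)} - 22505\right) = -914 + \left(0 - 22505\right) = -914 - 22505 = -23419$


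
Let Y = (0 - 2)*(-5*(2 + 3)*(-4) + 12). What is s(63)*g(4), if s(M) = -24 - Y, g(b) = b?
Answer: 800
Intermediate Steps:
Y = -224 (Y = -2*(-5*5*(-4) + 12) = -2*(-25*(-4) + 12) = -2*(100 + 12) = -2*112 = -224)
s(M) = 200 (s(M) = -24 - 1*(-224) = -24 + 224 = 200)
s(63)*g(4) = 200*4 = 800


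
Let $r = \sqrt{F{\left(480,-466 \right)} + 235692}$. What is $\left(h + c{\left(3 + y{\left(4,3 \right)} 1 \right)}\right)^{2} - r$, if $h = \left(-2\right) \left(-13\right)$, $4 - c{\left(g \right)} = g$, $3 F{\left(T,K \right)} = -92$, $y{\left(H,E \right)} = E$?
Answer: $576 - \frac{2 \sqrt{530238}}{3} \approx 90.55$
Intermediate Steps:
$F{\left(T,K \right)} = - \frac{92}{3}$ ($F{\left(T,K \right)} = \frac{1}{3} \left(-92\right) = - \frac{92}{3}$)
$c{\left(g \right)} = 4 - g$
$h = 26$
$r = \frac{2 \sqrt{530238}}{3}$ ($r = \sqrt{- \frac{92}{3} + 235692} = \sqrt{\frac{706984}{3}} = \frac{2 \sqrt{530238}}{3} \approx 485.45$)
$\left(h + c{\left(3 + y{\left(4,3 \right)} 1 \right)}\right)^{2} - r = \left(26 + \left(4 - \left(3 + 3 \cdot 1\right)\right)\right)^{2} - \frac{2 \sqrt{530238}}{3} = \left(26 + \left(4 - \left(3 + 3\right)\right)\right)^{2} - \frac{2 \sqrt{530238}}{3} = \left(26 + \left(4 - 6\right)\right)^{2} - \frac{2 \sqrt{530238}}{3} = \left(26 - 2\right)^{2} - \frac{2 \sqrt{530238}}{3} = 24^{2} - \frac{2 \sqrt{530238}}{3} = 576 - \frac{2 \sqrt{530238}}{3}$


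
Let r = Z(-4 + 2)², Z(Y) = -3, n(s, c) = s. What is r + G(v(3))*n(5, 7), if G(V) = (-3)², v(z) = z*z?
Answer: 54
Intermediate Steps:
v(z) = z²
G(V) = 9
r = 9 (r = (-3)² = 9)
r + G(v(3))*n(5, 7) = 9 + 9*5 = 9 + 45 = 54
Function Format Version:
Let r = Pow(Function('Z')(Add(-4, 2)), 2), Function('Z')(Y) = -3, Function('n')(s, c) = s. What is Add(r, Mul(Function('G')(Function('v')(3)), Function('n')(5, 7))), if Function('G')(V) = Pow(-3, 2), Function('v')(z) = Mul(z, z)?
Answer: 54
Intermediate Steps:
Function('v')(z) = Pow(z, 2)
Function('G')(V) = 9
r = 9 (r = Pow(-3, 2) = 9)
Add(r, Mul(Function('G')(Function('v')(3)), Function('n')(5, 7))) = Add(9, Mul(9, 5)) = Add(9, 45) = 54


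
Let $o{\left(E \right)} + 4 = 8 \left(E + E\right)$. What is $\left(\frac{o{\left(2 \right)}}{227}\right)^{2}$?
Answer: $\frac{784}{51529} \approx 0.015215$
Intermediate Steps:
$o{\left(E \right)} = -4 + 16 E$ ($o{\left(E \right)} = -4 + 8 \left(E + E\right) = -4 + 8 \cdot 2 E = -4 + 16 E$)
$\left(\frac{o{\left(2 \right)}}{227}\right)^{2} = \left(\frac{-4 + 16 \cdot 2}{227}\right)^{2} = \left(\left(-4 + 32\right) \frac{1}{227}\right)^{2} = \left(28 \cdot \frac{1}{227}\right)^{2} = \left(\frac{28}{227}\right)^{2} = \frac{784}{51529}$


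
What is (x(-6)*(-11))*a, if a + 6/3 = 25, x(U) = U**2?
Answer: -9108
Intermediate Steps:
a = 23 (a = -2 + 25 = 23)
(x(-6)*(-11))*a = ((-6)**2*(-11))*23 = (36*(-11))*23 = -396*23 = -9108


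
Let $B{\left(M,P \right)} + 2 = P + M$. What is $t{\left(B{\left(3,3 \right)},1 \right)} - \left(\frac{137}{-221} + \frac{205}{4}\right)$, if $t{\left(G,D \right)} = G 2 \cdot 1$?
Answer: $- \frac{37685}{884} \approx -42.63$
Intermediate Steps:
$B{\left(M,P \right)} = -2 + M + P$ ($B{\left(M,P \right)} = -2 + \left(P + M\right) = -2 + \left(M + P\right) = -2 + M + P$)
$t{\left(G,D \right)} = 2 G$ ($t{\left(G,D \right)} = 2 G 1 = 2 G$)
$t{\left(B{\left(3,3 \right)},1 \right)} - \left(\frac{137}{-221} + \frac{205}{4}\right) = 2 \left(-2 + 3 + 3\right) - \left(\frac{137}{-221} + \frac{205}{4}\right) = 2 \cdot 4 - \left(137 \left(- \frac{1}{221}\right) + 205 \cdot \frac{1}{4}\right) = 8 - \left(- \frac{137}{221} + \frac{205}{4}\right) = 8 - \frac{44757}{884} = - \frac{37685}{884}$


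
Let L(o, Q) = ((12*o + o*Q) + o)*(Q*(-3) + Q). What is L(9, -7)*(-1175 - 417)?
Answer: -1203552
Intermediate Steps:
L(o, Q) = -2*Q*(13*o + Q*o) (L(o, Q) = ((12*o + Q*o) + o)*(-3*Q + Q) = (13*o + Q*o)*(-2*Q) = -2*Q*(13*o + Q*o))
L(9, -7)*(-1175 - 417) = (-2*(-7)*9*(13 - 7))*(-1175 - 417) = -2*(-7)*9*6*(-1592) = 756*(-1592) = -1203552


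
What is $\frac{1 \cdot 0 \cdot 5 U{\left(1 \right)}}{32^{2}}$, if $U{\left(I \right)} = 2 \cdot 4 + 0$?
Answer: $0$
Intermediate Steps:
$U{\left(I \right)} = 8$ ($U{\left(I \right)} = 8 + 0 = 8$)
$\frac{1 \cdot 0 \cdot 5 U{\left(1 \right)}}{32^{2}} = \frac{1 \cdot 0 \cdot 5 \cdot 8}{32^{2}} = \frac{0 \cdot 5 \cdot 8}{1024} = 0 \cdot 8 \cdot \frac{1}{1024} = 0 \cdot \frac{1}{1024} = 0$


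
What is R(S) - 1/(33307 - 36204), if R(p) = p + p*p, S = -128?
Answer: 47093633/2897 ≈ 16256.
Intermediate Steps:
R(p) = p + p²
R(S) - 1/(33307 - 36204) = -128*(1 - 128) - 1/(33307 - 36204) = -128*(-127) - 1/(-2897) = 16256 - 1*(-1/2897) = 16256 + 1/2897 = 47093633/2897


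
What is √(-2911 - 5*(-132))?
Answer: I*√2251 ≈ 47.445*I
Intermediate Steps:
√(-2911 - 5*(-132)) = √(-2911 + 660) = √(-2251) = I*√2251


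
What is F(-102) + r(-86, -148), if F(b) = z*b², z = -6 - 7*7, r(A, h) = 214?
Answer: -572006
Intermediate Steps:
z = -55 (z = -6 - 49 = -55)
F(b) = -55*b²
F(-102) + r(-86, -148) = -55*(-102)² + 214 = -55*10404 + 214 = -572220 + 214 = -572006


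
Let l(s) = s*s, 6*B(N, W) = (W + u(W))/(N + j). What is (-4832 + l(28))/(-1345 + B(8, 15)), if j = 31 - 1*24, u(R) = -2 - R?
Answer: 91080/30263 ≈ 3.0096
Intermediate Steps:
j = 7 (j = 31 - 24 = 7)
B(N, W) = -1/(3*(7 + N)) (B(N, W) = ((W + (-2 - W))/(N + 7))/6 = (-2/(7 + N))/6 = -1/(3*(7 + N)))
l(s) = s**2
(-4832 + l(28))/(-1345 + B(8, 15)) = (-4832 + 28**2)/(-1345 - 1/(21 + 3*8)) = (-4832 + 784)/(-1345 - 1/(21 + 24)) = -4048/(-1345 - 1/45) = -4048/(-60526/45) = -4048*(-45/60526) = 91080/30263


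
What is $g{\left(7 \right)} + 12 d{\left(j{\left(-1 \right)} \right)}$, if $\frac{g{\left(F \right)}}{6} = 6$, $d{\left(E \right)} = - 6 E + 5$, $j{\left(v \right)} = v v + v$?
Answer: $96$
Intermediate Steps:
$j{\left(v \right)} = v + v^{2}$ ($j{\left(v \right)} = v^{2} + v = v + v^{2}$)
$d{\left(E \right)} = 5 - 6 E$
$g{\left(F \right)} = 36$ ($g{\left(F \right)} = 6 \cdot 6 = 36$)
$g{\left(7 \right)} + 12 d{\left(j{\left(-1 \right)} \right)} = 36 + 12 \left(5 - 6 \left(- (1 - 1)\right)\right) = 36 + 12 \left(5 - 6 \left(\left(-1\right) 0\right)\right) = 36 + 12 \left(5 - 0\right) = 36 + 12 \left(5 + 0\right) = 36 + 12 \cdot 5 = 36 + 60 = 96$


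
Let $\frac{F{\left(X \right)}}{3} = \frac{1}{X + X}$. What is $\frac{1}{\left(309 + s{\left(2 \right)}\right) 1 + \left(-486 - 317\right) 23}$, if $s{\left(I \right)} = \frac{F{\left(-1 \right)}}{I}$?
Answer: $- \frac{4}{72643} \approx -5.5064 \cdot 10^{-5}$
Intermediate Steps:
$F{\left(X \right)} = \frac{3}{2 X}$ ($F{\left(X \right)} = \frac{3}{X + X} = \frac{3}{2 X}$)
$s{\left(I \right)} = - \frac{3}{2 I}$ ($s{\left(I \right)} = \frac{\frac{3}{2} \frac{1}{-1}}{I} = \frac{\frac{3}{2} \left(-1\right)}{I} = - \frac{3}{2 I}$)
$\frac{1}{\left(309 + s{\left(2 \right)}\right) 1 + \left(-486 - 317\right) 23} = \frac{1}{\left(309 - \frac{3}{2 \cdot 2}\right) 1 + \left(-486 - 317\right) 23} = \frac{1}{\left(309 - \frac{3}{4}\right) 1 - 18469} = \frac{1}{\frac{1233}{4} \cdot 1 - 18469} = \frac{1}{\frac{1233}{4} - 18469} = \frac{1}{- \frac{72643}{4}} = - \frac{4}{72643}$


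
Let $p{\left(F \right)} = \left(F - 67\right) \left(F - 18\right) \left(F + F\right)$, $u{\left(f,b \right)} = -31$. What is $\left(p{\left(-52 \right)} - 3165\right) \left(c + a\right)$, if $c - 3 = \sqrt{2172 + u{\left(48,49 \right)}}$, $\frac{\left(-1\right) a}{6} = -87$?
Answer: $-456479625 - 869485 \sqrt{2141} \approx -4.9671 \cdot 10^{8}$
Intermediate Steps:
$a = 522$ ($a = \left(-6\right) \left(-87\right) = 522$)
$p{\left(F \right)} = 2 F \left(-67 + F\right) \left(-18 + F\right)$ ($p{\left(F \right)} = \left(-67 + F\right) \left(-18 + F\right) 2 F = 2 F \left(-67 + F\right) \left(-18 + F\right)$)
$c = 3 + \sqrt{2141}$ ($c = 3 + \sqrt{2172 - 31} = 3 + \sqrt{2141} \approx 49.271$)
$\left(p{\left(-52 \right)} - 3165\right) \left(c + a\right) = \left(2 \left(-52\right) \left(1206 + \left(-52\right)^{2} - -4420\right) - 3165\right) \left(\left(3 + \sqrt{2141}\right) + 522\right) = \left(2 \left(-52\right) \left(1206 + 2704 + 4420\right) - 3165\right) \left(525 + \sqrt{2141}\right) = \left(2 \left(-52\right) 8330 - 3165\right) \left(525 + \sqrt{2141}\right) = \left(-866320 - 3165\right) \left(525 + \sqrt{2141}\right) = - 869485 \left(525 + \sqrt{2141}\right) = -456479625 - 869485 \sqrt{2141}$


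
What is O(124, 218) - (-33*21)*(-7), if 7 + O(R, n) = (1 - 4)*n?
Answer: -5512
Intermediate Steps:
O(R, n) = -7 - 3*n (O(R, n) = -7 + (1 - 4)*n = -7 - 3*n)
O(124, 218) - (-33*21)*(-7) = (-7 - 3*218) - (-33*21)*(-7) = (-7 - 654) - (-693)*(-7) = -661 - 1*4851 = -661 - 4851 = -5512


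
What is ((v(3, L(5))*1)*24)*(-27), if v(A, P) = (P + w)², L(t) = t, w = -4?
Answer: -648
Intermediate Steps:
v(A, P) = (-4 + P)² (v(A, P) = (P - 4)² = (-4 + P)²)
((v(3, L(5))*1)*24)*(-27) = (((-4 + 5)²*1)*24)*(-27) = ((1²*1)*24)*(-27) = ((1*1)*24)*(-27) = (1*24)*(-27) = 24*(-27) = -648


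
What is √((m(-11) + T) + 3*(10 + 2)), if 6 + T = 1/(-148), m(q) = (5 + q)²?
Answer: √361379/74 ≈ 8.1236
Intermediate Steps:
T = -889/148 (T = -6 + 1/(-148) = -6 - 1/148 = -889/148 ≈ -6.0068)
√((m(-11) + T) + 3*(10 + 2)) = √(((5 - 11)² - 889/148) + 3*(10 + 2)) = √(((-6)² - 889/148) + 3*12) = √((36 - 889/148) + 36) = √(4439/148 + 36) = √(9767/148) = √361379/74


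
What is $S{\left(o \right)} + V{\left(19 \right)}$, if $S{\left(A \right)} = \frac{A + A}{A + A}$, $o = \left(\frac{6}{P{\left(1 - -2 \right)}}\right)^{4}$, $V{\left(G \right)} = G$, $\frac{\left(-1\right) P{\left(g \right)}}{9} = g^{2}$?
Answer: $20$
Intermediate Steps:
$P{\left(g \right)} = - 9 g^{2}$
$o = \frac{16}{531441}$ ($o = \left(\frac{6}{\left(-9\right) \left(1 - -2\right)^{2}}\right)^{4} = \left(\frac{6}{\left(-9\right) \left(1 + 2\right)^{2}}\right)^{4} = \left(\frac{6}{\left(-9\right) 3^{2}}\right)^{4} = \left(\frac{6}{\left(-9\right) 9}\right)^{4} = \left(\frac{6}{-81}\right)^{4} = \left(6 \left(- \frac{1}{81}\right)\right)^{4} = \left(- \frac{2}{27}\right)^{4} = \frac{16}{531441} \approx 3.0107 \cdot 10^{-5}$)
$S{\left(A \right)} = 1$ ($S{\left(A \right)} = \frac{2 A}{2 A} = 2 A \frac{1}{2 A} = 1$)
$S{\left(o \right)} + V{\left(19 \right)} = 1 + 19 = 20$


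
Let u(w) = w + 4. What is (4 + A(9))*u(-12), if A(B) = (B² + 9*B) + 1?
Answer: -1336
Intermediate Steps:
A(B) = 1 + B² + 9*B
u(w) = 4 + w
(4 + A(9))*u(-12) = (4 + (1 + 9² + 9*9))*(4 - 12) = (4 + (1 + 81 + 81))*(-8) = (4 + 163)*(-8) = 167*(-8) = -1336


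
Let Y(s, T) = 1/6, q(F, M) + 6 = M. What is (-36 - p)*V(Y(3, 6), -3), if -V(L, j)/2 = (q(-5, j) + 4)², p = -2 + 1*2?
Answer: 1800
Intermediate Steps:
q(F, M) = -6 + M
Y(s, T) = ⅙ (Y(s, T) = 1*(⅙) = ⅙)
p = 0 (p = -2 + 2 = 0)
V(L, j) = -2*(-2 + j)² (V(L, j) = -2*((-6 + j) + 4)² = -2*(-2 + j)²)
(-36 - p)*V(Y(3, 6), -3) = (-36 - 1*0)*(-2*(-2 - 3)²) = (-36 + 0)*(-2*(-5)²) = -(-72)*25 = -36*(-50) = 1800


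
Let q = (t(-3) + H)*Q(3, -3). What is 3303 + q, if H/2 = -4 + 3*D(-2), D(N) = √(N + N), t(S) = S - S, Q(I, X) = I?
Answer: 3279 + 36*I ≈ 3279.0 + 36.0*I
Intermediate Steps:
t(S) = 0
D(N) = √2*√N (D(N) = √(2*N) = √2*√N)
H = -8 + 12*I (H = 2*(-4 + 3*(√2*√(-2))) = 2*(-4 + 3*(√2*(I*√2))) = 2*(-4 + 3*(2*I)) = 2*(-4 + 6*I) = -8 + 12*I ≈ -8.0 + 12.0*I)
q = -24 + 36*I (q = (0 + (-8 + 12*I))*3 = (-8 + 12*I)*3 = -24 + 36*I ≈ -24.0 + 36.0*I)
3303 + q = 3303 + (-24 + 36*I) = 3279 + 36*I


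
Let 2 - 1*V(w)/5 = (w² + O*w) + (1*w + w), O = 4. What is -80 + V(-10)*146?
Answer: -27820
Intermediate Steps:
V(w) = 10 - 30*w - 5*w² (V(w) = 10 - 5*((w² + 4*w) + (1*w + w)) = 10 - 5*((w² + 4*w) + (w + w)) = 10 - 5*((w² + 4*w) + 2*w) = 10 - 5*(w² + 6*w) = 10 + (-30*w - 5*w²) = 10 - 30*w - 5*w²)
-80 + V(-10)*146 = -80 + (10 - 30*(-10) - 5*(-10)²)*146 = -80 + (10 + 300 - 5*100)*146 = -80 + (10 + 300 - 500)*146 = -80 - 190*146 = -80 - 27740 = -27820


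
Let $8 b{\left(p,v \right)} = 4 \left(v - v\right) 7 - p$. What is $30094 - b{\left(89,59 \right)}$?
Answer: $\frac{240841}{8} \approx 30105.0$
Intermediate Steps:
$b{\left(p,v \right)} = - \frac{p}{8}$ ($b{\left(p,v \right)} = \frac{4 \left(v - v\right) 7 - p}{8} = \frac{4 \cdot 0 \cdot 7 - p}{8} = \frac{0 \cdot 7 - p}{8} = \frac{0 - p}{8} = \frac{\left(-1\right) p}{8} = - \frac{p}{8}$)
$30094 - b{\left(89,59 \right)} = 30094 - \left(- \frac{1}{8}\right) 89 = 30094 - - \frac{89}{8} = 30094 + \frac{89}{8} = \frac{240841}{8}$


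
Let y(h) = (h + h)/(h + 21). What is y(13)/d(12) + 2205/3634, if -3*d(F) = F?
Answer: 51349/123556 ≈ 0.41559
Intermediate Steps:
y(h) = 2*h/(21 + h) (y(h) = (2*h)/(21 + h) = 2*h/(21 + h))
d(F) = -F/3
y(13)/d(12) + 2205/3634 = (2*13/(21 + 13))/((-⅓*12)) + 2205/3634 = (2*13/34)/(-4) + 2205*(1/3634) = (2*13*(1/34))*(-¼) + 2205/3634 = (13/17)*(-¼) + 2205/3634 = -13/68 + 2205/3634 = 51349/123556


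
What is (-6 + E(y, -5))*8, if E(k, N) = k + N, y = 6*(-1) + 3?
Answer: -112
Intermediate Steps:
y = -3 (y = -6 + 3 = -3)
E(k, N) = N + k
(-6 + E(y, -5))*8 = (-6 + (-5 - 3))*8 = (-6 - 8)*8 = -14*8 = -112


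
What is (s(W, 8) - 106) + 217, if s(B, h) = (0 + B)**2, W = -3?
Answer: 120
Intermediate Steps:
s(B, h) = B**2
(s(W, 8) - 106) + 217 = ((-3)**2 - 106) + 217 = (9 - 106) + 217 = -97 + 217 = 120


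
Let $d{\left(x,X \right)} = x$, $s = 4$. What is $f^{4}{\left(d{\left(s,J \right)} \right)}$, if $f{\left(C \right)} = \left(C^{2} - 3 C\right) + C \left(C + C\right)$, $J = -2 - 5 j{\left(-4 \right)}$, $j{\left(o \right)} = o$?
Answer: $1679616$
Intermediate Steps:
$J = 18$ ($J = -2 - -20 = -2 + 20 = 18$)
$f{\left(C \right)} = - 3 C + 3 C^{2}$ ($f{\left(C \right)} = \left(C^{2} - 3 C\right) + C 2 C = \left(C^{2} - 3 C\right) + 2 C^{2} = - 3 C + 3 C^{2}$)
$f^{4}{\left(d{\left(s,J \right)} \right)} = \left(3 \cdot 4 \left(-1 + 4\right)\right)^{4} = \left(3 \cdot 4 \cdot 3\right)^{4} = 36^{4} = 1679616$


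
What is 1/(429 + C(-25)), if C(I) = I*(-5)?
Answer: 1/554 ≈ 0.0018051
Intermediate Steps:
C(I) = -5*I
1/(429 + C(-25)) = 1/(429 - 5*(-25)) = 1/(429 + 125) = 1/554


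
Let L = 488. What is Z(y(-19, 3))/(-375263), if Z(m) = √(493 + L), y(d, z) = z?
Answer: -3*√109/375263 ≈ -8.3464e-5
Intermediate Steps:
Z(m) = 3*√109 (Z(m) = √(493 + 488) = √981 = 3*√109)
Z(y(-19, 3))/(-375263) = (3*√109)/(-375263) = (3*√109)*(-1/375263) = -3*√109/375263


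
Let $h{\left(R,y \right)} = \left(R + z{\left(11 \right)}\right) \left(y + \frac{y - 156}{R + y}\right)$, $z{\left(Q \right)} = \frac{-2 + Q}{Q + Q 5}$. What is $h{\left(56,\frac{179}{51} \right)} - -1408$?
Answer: $\frac{497571809}{340527} \approx 1461.2$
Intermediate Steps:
$z{\left(Q \right)} = \frac{-2 + Q}{6 Q}$ ($z{\left(Q \right)} = \frac{-2 + Q}{Q + 5 Q} = \frac{-2 + Q}{6 Q}$)
$h{\left(R,y \right)} = \left(\frac{3}{22} + R\right) \left(y + \frac{-156 + y}{R + y}\right)$ ($h{\left(R,y \right)} = \left(R + \frac{-2 + 11}{6 \cdot 11}\right) \left(y + \frac{y - 156}{R + y}\right) = \left(R + \frac{1}{6} \cdot \frac{1}{11} \cdot 9\right) \left(y + \frac{-156 + y}{R + y}\right) = \left(R + \frac{3}{22}\right) \left(y + \frac{-156 + y}{R + y}\right) = \left(\frac{3}{22} + R\right) \left(y + \frac{-156 + y}{R + y}\right)$)
$h{\left(56,\frac{179}{51} \right)} - -1408 = \frac{-468 - 192192 + 3 \cdot \frac{179}{51} + 3 \left(\frac{179}{51}\right)^{2} + 22 \cdot 56 \left(\frac{179}{51}\right)^{2} + 22 \cdot \frac{179}{51} \cdot 56^{2} + 25 \cdot 56 \cdot \frac{179}{51}}{22 \left(56 + \frac{179}{51}\right)} - -1408 = \frac{-468 - 192192 + 3 \cdot 179 \cdot \frac{1}{51} + 3 \left(179 \cdot \frac{1}{51}\right)^{2} + 22 \cdot 56 \left(179 \cdot \frac{1}{51}\right)^{2} + 22 \cdot 179 \cdot \frac{1}{51} \cdot 3136 + 25 \cdot 56 \cdot 179 \cdot \frac{1}{51}}{22 \left(56 + 179 \cdot \frac{1}{51}\right)} + 1408 = \frac{-468 - 192192 + 3 \cdot \frac{179}{51} + 3 \left(\frac{179}{51}\right)^{2} + 22 \cdot 56 \left(\frac{179}{51}\right)^{2} + 22 \cdot \frac{179}{51} \cdot 3136 + 25 \cdot 56 \cdot \frac{179}{51}}{22 \left(56 + \frac{179}{51}\right)} + 1408 = \frac{-468 - 192192 + \frac{179}{17} + 3 \cdot \frac{32041}{2601} + 22 \cdot 56 \cdot \frac{32041}{2601} + \frac{12349568}{51} + \frac{250600}{51}}{22 \cdot \frac{3035}{51}} + 1408 = \frac{1}{22} \cdot \frac{51}{3035} \left(-468 - 192192 + \frac{179}{17} + \frac{32041}{867} + \frac{39474512}{2601} + \frac{12349568}{51} + \frac{250600}{51}\right) + 1408 = \frac{1}{22} \cdot \frac{51}{3035} \cdot \frac{181097930}{2601} + 1408 = \frac{18109793}{340527} + 1408 = \frac{497571809}{340527}$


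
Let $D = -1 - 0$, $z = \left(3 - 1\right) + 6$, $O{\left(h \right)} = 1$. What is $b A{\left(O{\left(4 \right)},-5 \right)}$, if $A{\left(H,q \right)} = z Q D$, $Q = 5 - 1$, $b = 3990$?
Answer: $-127680$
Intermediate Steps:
$z = 8$ ($z = 2 + 6 = 8$)
$D = -1$ ($D = -1 + 0 = -1$)
$Q = 4$ ($Q = 5 - 1 = 4$)
$A{\left(H,q \right)} = -32$ ($A{\left(H,q \right)} = 8 \cdot 4 \left(-1\right) = 32 \left(-1\right) = -32$)
$b A{\left(O{\left(4 \right)},-5 \right)} = 3990 \left(-32\right) = -127680$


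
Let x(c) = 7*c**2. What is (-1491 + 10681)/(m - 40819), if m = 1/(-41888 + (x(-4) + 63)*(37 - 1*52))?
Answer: -204537235/908488074 ≈ -0.22514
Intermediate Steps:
m = -1/44513 (m = 1/(-41888 + (7*(-4)**2 + 63)*(37 - 1*52)) = 1/(-41888 + (7*16 + 63)*(37 - 52)) = 1/(-41888 + (112 + 63)*(-15)) = 1/(-41888 + 175*(-15)) = 1/(-41888 - 2625) = 1/(-44513) = -1/44513 ≈ -2.2465e-5)
(-1491 + 10681)/(m - 40819) = (-1491 + 10681)/(-1/44513 - 40819) = 9190/(-1816976148/44513) = 9190*(-44513/1816976148) = -204537235/908488074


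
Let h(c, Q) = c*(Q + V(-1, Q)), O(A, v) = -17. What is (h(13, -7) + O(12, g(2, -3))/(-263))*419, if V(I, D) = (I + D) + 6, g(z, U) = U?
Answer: -12885926/263 ≈ -48996.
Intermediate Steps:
V(I, D) = 6 + D + I (V(I, D) = (D + I) + 6 = 6 + D + I)
h(c, Q) = c*(5 + 2*Q) (h(c, Q) = c*(Q + (6 + Q - 1)) = c*(Q + (5 + Q)) = c*(5 + 2*Q))
(h(13, -7) + O(12, g(2, -3))/(-263))*419 = (13*(5 + 2*(-7)) - 17/(-263))*419 = (13*(5 - 14) - 17*(-1/263))*419 = (13*(-9) + 17/263)*419 = (-117 + 17/263)*419 = -30754/263*419 = -12885926/263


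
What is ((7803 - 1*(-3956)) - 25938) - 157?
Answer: -14336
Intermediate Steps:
((7803 - 1*(-3956)) - 25938) - 157 = ((7803 + 3956) - 25938) - 157 = (11759 - 25938) - 157 = -14179 - 157 = -14336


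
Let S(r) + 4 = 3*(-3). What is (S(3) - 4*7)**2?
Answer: 1681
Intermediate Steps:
S(r) = -13 (S(r) = -4 + 3*(-3) = -4 - 9 = -13)
(S(3) - 4*7)**2 = (-13 - 4*7)**2 = (-13 - 28)**2 = (-41)**2 = 1681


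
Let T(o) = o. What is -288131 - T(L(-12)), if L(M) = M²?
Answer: -288275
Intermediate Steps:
-288131 - T(L(-12)) = -288131 - 1*(-12)² = -288131 - 1*144 = -288131 - 144 = -288275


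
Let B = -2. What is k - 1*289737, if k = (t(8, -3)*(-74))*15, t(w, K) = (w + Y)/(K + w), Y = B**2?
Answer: -292401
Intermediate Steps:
Y = 4 (Y = (-2)**2 = 4)
t(w, K) = (4 + w)/(K + w) (t(w, K) = (w + 4)/(K + w) = (4 + w)/(K + w))
k = -2664 (k = (((4 + 8)/(-3 + 8))*(-74))*15 = ((12/5)*(-74))*15 = -888/5*15 = -2664)
k - 1*289737 = -2664 - 1*289737 = -2664 - 289737 = -292401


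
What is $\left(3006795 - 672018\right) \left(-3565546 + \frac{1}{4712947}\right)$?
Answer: $- \frac{39234128128543169397}{4712947} \approx -8.3248 \cdot 10^{12}$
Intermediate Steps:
$\left(3006795 - 672018\right) \left(-3565546 + \frac{1}{4712947}\right) = 2334777 \left(-3565546 + \frac{1}{4712947}\right) = 2334777 \left(- \frac{16804229324061}{4712947}\right) = - \frac{39234128128543169397}{4712947}$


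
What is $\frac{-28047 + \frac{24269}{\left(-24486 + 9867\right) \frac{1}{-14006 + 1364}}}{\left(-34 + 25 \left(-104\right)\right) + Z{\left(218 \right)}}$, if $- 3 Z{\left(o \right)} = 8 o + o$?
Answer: $\frac{34403465}{16022424} \approx 2.1472$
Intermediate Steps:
$Z{\left(o \right)} = - 3 o$ ($Z{\left(o \right)} = - \frac{8 o + o}{3} = - \frac{9 o}{3} = - 3 o$)
$\frac{-28047 + \frac{24269}{\left(-24486 + 9867\right) \frac{1}{-14006 + 1364}}}{\left(-34 + 25 \left(-104\right)\right) + Z{\left(218 \right)}} = \frac{-28047 + \frac{24269}{\left(-24486 + 9867\right) \frac{1}{-14006 + 1364}}}{\left(-34 + 25 \left(-104\right)\right) - 654} = \frac{-28047 + \frac{24269}{\left(-14619\right) \frac{1}{-12642}}}{\left(-34 - 2600\right) - 654} = \frac{-28047 + \frac{24269}{\left(-14619\right) \left(- \frac{1}{12642}\right)}}{-2634 - 654} = \frac{-28047 + \frac{24269}{\frac{4873}{4214}}}{-3288} = \left(-28047 + 24269 \cdot \frac{4214}{4873}\right) \left(- \frac{1}{3288}\right) = \left(-28047 + \frac{102269566}{4873}\right) \left(- \frac{1}{3288}\right) = \left(- \frac{34403465}{4873}\right) \left(- \frac{1}{3288}\right) = \frac{34403465}{16022424}$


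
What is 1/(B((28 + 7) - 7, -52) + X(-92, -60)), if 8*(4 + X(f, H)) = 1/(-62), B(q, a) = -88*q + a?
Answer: -496/1249921 ≈ -0.00039682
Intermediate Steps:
B(q, a) = a - 88*q
X(f, H) = -1985/496 (X(f, H) = -4 + (1/8)/(-62) = -4 + (1/8)*(-1/62) = -4 - 1/496 = -1985/496)
1/(B((28 + 7) - 7, -52) + X(-92, -60)) = 1/((-52 - 88*((28 + 7) - 7)) - 1985/496) = 1/((-52 - 88*(35 - 7)) - 1985/496) = 1/((-52 - 88*28) - 1985/496) = 1/((-52 - 2464) - 1985/496) = 1/(-2516 - 1985/496) = 1/(-1249921/496) = -496/1249921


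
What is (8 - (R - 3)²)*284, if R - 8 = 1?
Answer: -7952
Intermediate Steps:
R = 9 (R = 8 + 1 = 9)
(8 - (R - 3)²)*284 = (8 - (9 - 3)²)*284 = (8 - 1*6²)*284 = (8 - 1*36)*284 = (8 - 36)*284 = -28*284 = -7952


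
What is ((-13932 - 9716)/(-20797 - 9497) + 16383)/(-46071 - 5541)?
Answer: -248165125/781766964 ≈ -0.31744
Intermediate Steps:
((-13932 - 9716)/(-20797 - 9497) + 16383)/(-46071 - 5541) = (-23648/(-30294) + 16383)/(-51612) = (-23648*(-1/30294) + 16383)*(-1/51612) = (11824/15147 + 16383)*(-1/51612) = (248165125/15147)*(-1/51612) = -248165125/781766964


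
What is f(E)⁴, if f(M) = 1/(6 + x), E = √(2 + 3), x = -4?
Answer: 1/16 ≈ 0.062500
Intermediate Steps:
E = √5 ≈ 2.2361
f(M) = ½ (f(M) = 1/(6 - 4) = 1/2 = ½)
f(E)⁴ = (½)⁴ = 1/16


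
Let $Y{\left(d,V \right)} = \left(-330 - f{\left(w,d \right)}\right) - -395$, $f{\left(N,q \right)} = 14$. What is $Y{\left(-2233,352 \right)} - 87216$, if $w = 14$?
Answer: $-87165$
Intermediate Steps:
$Y{\left(d,V \right)} = 51$ ($Y{\left(d,V \right)} = \left(-330 - 14\right) - -395 = \left(-330 - 14\right) + 395 = -344 + 395 = 51$)
$Y{\left(-2233,352 \right)} - 87216 = 51 - 87216 = -87165$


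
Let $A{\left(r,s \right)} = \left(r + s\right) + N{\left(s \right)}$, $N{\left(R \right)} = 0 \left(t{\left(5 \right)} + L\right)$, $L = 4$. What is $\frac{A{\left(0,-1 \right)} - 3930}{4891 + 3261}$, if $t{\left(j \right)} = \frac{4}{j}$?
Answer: $- \frac{3931}{8152} \approx -0.48221$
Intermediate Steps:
$N{\left(R \right)} = 0$ ($N{\left(R \right)} = 0 \left(\frac{4}{5} + 4\right) = 0 \cdot \frac{24}{5} = 0$)
$A{\left(r,s \right)} = r + s$ ($A{\left(r,s \right)} = \left(r + s\right) + 0 = r + s$)
$\frac{A{\left(0,-1 \right)} - 3930}{4891 + 3261} = \frac{\left(0 - 1\right) - 3930}{4891 + 3261} = \frac{-1 - 3930}{8152} = \left(-3931\right) \frac{1}{8152} = - \frac{3931}{8152}$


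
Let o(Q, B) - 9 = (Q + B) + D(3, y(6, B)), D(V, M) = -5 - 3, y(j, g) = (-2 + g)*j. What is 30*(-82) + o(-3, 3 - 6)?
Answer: -2465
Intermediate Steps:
y(j, g) = j*(-2 + g)
D(V, M) = -8
o(Q, B) = 1 + B + Q (o(Q, B) = 9 + ((Q + B) - 8) = 9 + ((B + Q) - 8) = 9 + (-8 + B + Q) = 1 + B + Q)
30*(-82) + o(-3, 3 - 6) = 30*(-82) + (1 + (3 - 6) - 3) = -2460 + (1 - 3 - 3) = -2460 - 5 = -2465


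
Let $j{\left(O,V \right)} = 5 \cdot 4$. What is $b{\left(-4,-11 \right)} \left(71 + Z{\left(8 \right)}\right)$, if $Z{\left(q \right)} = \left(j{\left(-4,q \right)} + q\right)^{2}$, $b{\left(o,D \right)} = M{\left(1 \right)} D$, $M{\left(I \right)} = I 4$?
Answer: $-37620$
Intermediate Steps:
$j{\left(O,V \right)} = 20$
$M{\left(I \right)} = 4 I$
$b{\left(o,D \right)} = 4 D$ ($b{\left(o,D \right)} = 4 \cdot 1 D = 4 D$)
$Z{\left(q \right)} = \left(20 + q\right)^{2}$
$b{\left(-4,-11 \right)} \left(71 + Z{\left(8 \right)}\right) = 4 \left(-11\right) \left(71 + \left(20 + 8\right)^{2}\right) = - 44 \left(71 + 28^{2}\right) = - 44 \left(71 + 784\right) = \left(-44\right) 855 = -37620$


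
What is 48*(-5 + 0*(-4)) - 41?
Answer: -281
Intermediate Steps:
48*(-5 + 0*(-4)) - 41 = 48*(-5 + 0) - 41 = 48*(-5) - 41 = -240 - 41 = -281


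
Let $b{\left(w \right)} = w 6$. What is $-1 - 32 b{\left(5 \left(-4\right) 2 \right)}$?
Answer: $7679$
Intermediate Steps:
$b{\left(w \right)} = 6 w$
$-1 - 32 b{\left(5 \left(-4\right) 2 \right)} = -1 - 32 \cdot 6 \cdot 5 \left(-4\right) 2 = -1 - 32 \cdot 6 \left(\left(-20\right) 2\right) = -1 - 32 \cdot 6 \left(-40\right) = -1 - -7680 = -1 + 7680 = 7679$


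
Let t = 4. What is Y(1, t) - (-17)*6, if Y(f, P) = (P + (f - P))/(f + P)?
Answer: 511/5 ≈ 102.20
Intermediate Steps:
Y(f, P) = f/(P + f)
Y(1, t) - (-17)*6 = 1/(4 + 1) - (-17)*6 = 1/5 - 17*(-6) = 1*(⅕) + 102 = ⅕ + 102 = 511/5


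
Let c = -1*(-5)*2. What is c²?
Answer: 100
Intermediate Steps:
c = 10 (c = 5*2 = 10)
c² = 10² = 100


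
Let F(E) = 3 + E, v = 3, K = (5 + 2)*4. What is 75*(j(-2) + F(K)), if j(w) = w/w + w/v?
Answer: 2350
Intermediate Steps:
K = 28 (K = 7*4 = 28)
j(w) = 1 + w/3 (j(w) = w/w + w/3 = 1 + w*(⅓) = 1 + w/3)
75*(j(-2) + F(K)) = 75*((1 + (⅓)*(-2)) + (3 + 28)) = 75*((1 - ⅔) + 31) = 75*(⅓ + 31) = 75*(94/3) = 2350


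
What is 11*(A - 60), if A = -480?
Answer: -5940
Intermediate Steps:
11*(A - 60) = 11*(-480 - 60) = 11*(-540) = -5940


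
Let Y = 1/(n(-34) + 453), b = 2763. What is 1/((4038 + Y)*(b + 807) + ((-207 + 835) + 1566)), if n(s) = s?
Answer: 419/6041084396 ≈ 6.9358e-8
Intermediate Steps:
Y = 1/419 (Y = 1/(-34 + 453) = 1/419 ≈ 0.0023866)
1/((4038 + Y)*(b + 807) + ((-207 + 835) + 1566)) = 1/((4038 + 1/419)*(2763 + 807) + ((-207 + 835) + 1566)) = 1/((1691923/419)*3570 + (628 + 1566)) = 1/(6040165110/419 + 2194) = 1/(6041084396/419) = 419/6041084396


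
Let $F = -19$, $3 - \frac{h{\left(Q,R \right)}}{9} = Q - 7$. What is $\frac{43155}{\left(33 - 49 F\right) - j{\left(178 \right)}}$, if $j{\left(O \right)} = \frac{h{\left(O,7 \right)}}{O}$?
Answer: $\frac{3840795}{86552} \approx 44.376$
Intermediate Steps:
$h{\left(Q,R \right)} = 90 - 9 Q$ ($h{\left(Q,R \right)} = 27 - 9 \left(Q - 7\right) = 27 - 9 \left(-7 + Q\right) = 27 - \left(-63 + 9 Q\right) = 90 - 9 Q$)
$j{\left(O \right)} = \frac{90 - 9 O}{O}$
$\frac{43155}{\left(33 - 49 F\right) - j{\left(178 \right)}} = \frac{43155}{\left(33 - -931\right) - \left(-9 + \frac{90}{178}\right)} = \frac{43155}{\left(33 + 931\right) - \left(-9 + 90 \cdot \frac{1}{178}\right)} = \frac{43155}{964 - \left(-9 + \frac{45}{89}\right)} = \frac{43155}{964 - - \frac{756}{89}} = \frac{43155}{964 + \frac{756}{89}} = \frac{43155}{\frac{86552}{89}} = 43155 \cdot \frac{89}{86552} = \frac{3840795}{86552}$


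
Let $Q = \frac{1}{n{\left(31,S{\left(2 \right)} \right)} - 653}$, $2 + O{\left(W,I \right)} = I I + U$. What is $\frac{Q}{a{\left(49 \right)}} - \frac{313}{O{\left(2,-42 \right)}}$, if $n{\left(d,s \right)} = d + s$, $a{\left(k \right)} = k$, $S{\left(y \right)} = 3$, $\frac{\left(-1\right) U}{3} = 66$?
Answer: $- \frac{9495167}{47437684} \approx -0.20016$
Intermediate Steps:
$U = -198$ ($U = \left(-3\right) 66 = -198$)
$O{\left(W,I \right)} = -200 + I^{2}$ ($O{\left(W,I \right)} = -2 + \left(I I - 198\right) = -2 + \left(I^{2} - 198\right) = -2 + \left(-198 + I^{2}\right) = -200 + I^{2}$)
$Q = - \frac{1}{619}$ ($Q = \frac{1}{\left(31 + 3\right) - 653} = \frac{1}{34 - 653} = \frac{1}{-619} = - \frac{1}{619} \approx -0.0016155$)
$\frac{Q}{a{\left(49 \right)}} - \frac{313}{O{\left(2,-42 \right)}} = - \frac{1}{619 \cdot 49} - \frac{313}{-200 + \left(-42\right)^{2}} = \left(- \frac{1}{619}\right) \frac{1}{49} - \frac{313}{-200 + 1764} = - \frac{1}{30331} - \frac{313}{1564} = - \frac{9495167}{47437684}$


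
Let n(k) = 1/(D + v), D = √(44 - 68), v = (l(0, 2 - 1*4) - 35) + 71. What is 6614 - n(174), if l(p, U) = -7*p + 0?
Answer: 727537/110 + I*√6/660 ≈ 6614.0 + 0.0037113*I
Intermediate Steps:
l(p, U) = -7*p
v = 36 (v = (-7*0 - 35) + 71 = (0 - 35) + 71 = -35 + 71 = 36)
D = 2*I*√6 (D = √(-24) = 2*I*√6 ≈ 4.899*I)
n(k) = 1/(36 + 2*I*√6) (n(k) = 1/(2*I*√6 + 36) = 1/(36 + 2*I*√6))
6614 - n(174) = 6614 - (3/110 - I*√6/660) = 6614 + (-3/110 + I*√6/660) = 727537/110 + I*√6/660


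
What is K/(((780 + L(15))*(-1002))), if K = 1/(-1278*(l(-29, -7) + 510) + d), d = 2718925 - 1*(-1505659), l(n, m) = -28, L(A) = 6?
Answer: -1/2842022868336 ≈ -3.5186e-13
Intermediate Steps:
d = 4224584 (d = 2718925 + 1505659 = 4224584)
K = 1/3608588 (K = 1/(-1278*(-28 + 510) + 4224584) = 1/(-1278*482 + 4224584) = 1/(-615996 + 4224584) = 1/3608588 ≈ 2.7712e-7)
K/(((780 + L(15))*(-1002))) = 1/(3608588*(((780 + 6)*(-1002)))) = 1/(3608588*((786*(-1002)))) = (1/3608588)/(-787572) = (1/3608588)*(-1/787572) = -1/2842022868336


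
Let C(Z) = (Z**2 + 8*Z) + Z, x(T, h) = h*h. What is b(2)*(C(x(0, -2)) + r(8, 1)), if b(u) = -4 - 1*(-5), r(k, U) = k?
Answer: 60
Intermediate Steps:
x(T, h) = h**2
b(u) = 1 (b(u) = -4 + 5 = 1)
C(Z) = Z**2 + 9*Z
b(2)*(C(x(0, -2)) + r(8, 1)) = 1*((-2)**2*(9 + (-2)**2) + 8) = 1*(4*(9 + 4) + 8) = 1*(4*13 + 8) = 1*(52 + 8) = 1*60 = 60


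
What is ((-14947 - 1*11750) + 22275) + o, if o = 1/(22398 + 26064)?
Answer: -214298963/48462 ≈ -4422.0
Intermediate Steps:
o = 1/48462 ≈ 2.0635e-5
((-14947 - 1*11750) + 22275) + o = ((-14947 - 1*11750) + 22275) + 1/48462 = ((-14947 - 11750) + 22275) + 1/48462 = (-26697 + 22275) + 1/48462 = -4422 + 1/48462 = -214298963/48462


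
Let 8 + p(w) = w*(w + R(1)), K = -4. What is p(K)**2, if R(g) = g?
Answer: 16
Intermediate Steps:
p(w) = -8 + w*(1 + w) (p(w) = -8 + w*(w + 1) = -8 + w*(1 + w))
p(K)**2 = (-8 - 4 + (-4)**2)**2 = (-8 - 4 + 16)**2 = 4**2 = 16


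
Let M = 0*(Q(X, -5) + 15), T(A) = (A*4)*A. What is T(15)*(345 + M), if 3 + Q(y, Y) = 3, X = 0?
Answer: 310500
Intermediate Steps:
Q(y, Y) = 0 (Q(y, Y) = -3 + 3 = 0)
T(A) = 4*A² (T(A) = (4*A)*A = 4*A²)
M = 0 (M = 0*(0 + 15) = 0*15 = 0)
T(15)*(345 + M) = (4*15²)*(345 + 0) = (4*225)*345 = 900*345 = 310500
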